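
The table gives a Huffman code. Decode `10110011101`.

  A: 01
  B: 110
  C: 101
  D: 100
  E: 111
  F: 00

CDEA

Read left to right; each codeword is recognised as soon as it completes (prefix code):
  101→C | 100→D | 111→E | 01→A
Decoded message: CDEA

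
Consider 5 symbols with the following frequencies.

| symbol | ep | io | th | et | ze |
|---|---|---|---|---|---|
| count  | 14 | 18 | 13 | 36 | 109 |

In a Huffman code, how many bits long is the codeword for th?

4

Build the tree from the bottom:
th(13) + ep(14) → 27
io(18) + 27 → 45
et(36) + 45 → 81
81 + ze(109) → 190
th's leaf is at depth 4, giving a 4-bit codeword.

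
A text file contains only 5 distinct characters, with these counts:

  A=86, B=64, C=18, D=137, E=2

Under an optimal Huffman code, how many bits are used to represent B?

3

Repeatedly merge the two smallest:
combine E(2), C(18) → 20
combine 20, B(64) → 84
combine 84, A(86) → 170
combine D(137), 170 → 307
The subtree containing B is merged 3 times, so code length = 3.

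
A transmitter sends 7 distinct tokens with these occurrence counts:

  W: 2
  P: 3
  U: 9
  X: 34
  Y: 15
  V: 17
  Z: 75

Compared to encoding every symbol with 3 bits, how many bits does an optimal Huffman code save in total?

136

Fixed-length: 3 bits × 155 symbols = 465 bits.
Huffman merges:
merge W(2) and P(3): 5
merge 5 and U(9): 14
merge 14 and Y(15): 29
merge V(17) and 29: 46
merge X(34) and 46: 80
merge Z(75) and 80: 155
Huffman total = 5 + 14 + 29 + 46 + 80 + 155 = 329 bits.
Saving = 465 − 329 = 136 bits.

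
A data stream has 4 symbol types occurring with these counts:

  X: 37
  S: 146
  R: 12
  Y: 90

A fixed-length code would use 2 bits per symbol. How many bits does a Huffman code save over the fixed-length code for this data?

97

Fixed-length: 2 bits × 285 symbols = 570 bits.
Huffman merges:
merge R(12) and X(37): 49
merge 49 and Y(90): 139
merge 139 and S(146): 285
Huffman total = 49 + 139 + 285 = 473 bits.
Saving = 570 − 473 = 97 bits.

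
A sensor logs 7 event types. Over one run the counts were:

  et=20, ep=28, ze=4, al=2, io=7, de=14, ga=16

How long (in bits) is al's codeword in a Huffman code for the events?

5

Build the tree from the bottom:
merge al(2) and ze(4): 6
merge 6 and io(7): 13
merge 13 and de(14): 27
merge ga(16) and et(20): 36
merge 27 and ep(28): 55
merge 36 and 55: 91
al's leaf is at depth 5, giving a 5-bit codeword.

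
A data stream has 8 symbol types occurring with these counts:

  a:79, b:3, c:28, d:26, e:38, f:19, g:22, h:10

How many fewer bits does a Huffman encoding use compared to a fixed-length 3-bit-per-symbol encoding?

Fixed-length: 3 bits × 225 symbols = 675 bits.
Huffman merges:
combine b(3), h(10) → 13
combine 13, f(19) → 32
combine g(22), d(26) → 48
combine c(28), 32 → 60
combine e(38), 48 → 86
combine 60, a(79) → 139
combine 86, 139 → 225
Huffman total = 13 + 32 + 48 + 60 + 86 + 139 + 225 = 603 bits.
Saving = 675 − 603 = 72 bits.

72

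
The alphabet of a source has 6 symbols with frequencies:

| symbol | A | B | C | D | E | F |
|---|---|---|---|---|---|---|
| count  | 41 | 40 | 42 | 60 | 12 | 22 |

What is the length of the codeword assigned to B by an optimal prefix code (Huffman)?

3

Repeatedly merge the two smallest:
merge E(12) and F(22): 34
merge 34 and B(40): 74
merge A(41) and C(42): 83
merge D(60) and 74: 134
merge 83 and 134: 217
B's leaf is at depth 3, giving a 3-bit codeword.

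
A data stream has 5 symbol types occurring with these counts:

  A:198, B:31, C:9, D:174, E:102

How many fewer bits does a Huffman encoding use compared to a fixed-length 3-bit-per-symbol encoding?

Fixed-length: 3 bits × 514 symbols = 1542 bits.
Huffman merges:
combine C(9), B(31) → 40
combine 40, E(102) → 142
combine 142, D(174) → 316
combine A(198), 316 → 514
Huffman total = 40 + 142 + 316 + 514 = 1012 bits.
Saving = 1542 − 1012 = 530 bits.

530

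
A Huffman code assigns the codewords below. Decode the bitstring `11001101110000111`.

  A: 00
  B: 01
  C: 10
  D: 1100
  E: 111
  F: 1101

Read left to right; each codeword is recognised as soon as it completes (prefix code):
  1100→D | 1101→F | 1100→D | 00→A | 111→E
Decoded message: DFDAE

DFDAE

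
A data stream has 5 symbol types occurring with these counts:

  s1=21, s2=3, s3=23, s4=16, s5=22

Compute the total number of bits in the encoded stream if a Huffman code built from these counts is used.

189

Greedily combine the two least-frequent nodes:
combine s2(3), s4(16) → 19
combine 19, s1(21) → 40
combine s5(22), s3(23) → 45
combine 40, 45 → 85
The encoded length is the sum of every internal node's weight: 19 + 40 + 45 + 85 = 189 bits.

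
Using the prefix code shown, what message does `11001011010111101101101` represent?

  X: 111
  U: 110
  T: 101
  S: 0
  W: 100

Read left to right; each codeword is recognised as soon as it completes (prefix code):
  110→U | 0→S | 101→T | 101→T | 0→S | 111→X | 101→T | 101→T | 101→T
Decoded message: USTTSXTTT

USTTSXTTT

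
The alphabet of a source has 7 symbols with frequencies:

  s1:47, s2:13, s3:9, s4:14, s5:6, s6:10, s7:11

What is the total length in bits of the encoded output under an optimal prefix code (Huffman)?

Build the Huffman tree bottom-up:
s5(6) + s3(9) → 15
s6(10) + s7(11) → 21
s2(13) + s4(14) → 27
15 + 21 → 36
27 + 36 → 63
s1(47) + 63 → 110
Each symbol's bit-cost is frequency × depth; summing gives 272 bits (equivalently 15 + 21 + 27 + 36 + 63 + 110).

272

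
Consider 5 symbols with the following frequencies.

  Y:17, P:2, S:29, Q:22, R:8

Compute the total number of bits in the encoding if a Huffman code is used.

164

Build the Huffman tree bottom-up:
combine P(2), R(8) → 10
combine 10, Y(17) → 27
combine Q(22), 27 → 49
combine S(29), 49 → 78
Each symbol's bit-cost is frequency × depth; summing gives 164 bits (equivalently 10 + 27 + 49 + 78).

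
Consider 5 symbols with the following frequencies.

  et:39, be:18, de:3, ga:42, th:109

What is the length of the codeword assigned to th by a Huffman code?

1

Repeatedly merge the two smallest:
de(3) + be(18) → 21
21 + et(39) → 60
ga(42) + 60 → 102
102 + th(109) → 211
th is a child of the root — depth 1, so its codeword is a single bit.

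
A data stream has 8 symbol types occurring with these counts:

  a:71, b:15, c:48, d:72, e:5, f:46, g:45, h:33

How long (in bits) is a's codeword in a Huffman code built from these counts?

2

Build the tree from the bottom:
e(5) + b(15) → 20
20 + h(33) → 53
g(45) + f(46) → 91
c(48) + 53 → 101
a(71) + d(72) → 143
91 + 101 → 192
143 + 192 → 335
The subtree containing a is merged 2 times, so code length = 2.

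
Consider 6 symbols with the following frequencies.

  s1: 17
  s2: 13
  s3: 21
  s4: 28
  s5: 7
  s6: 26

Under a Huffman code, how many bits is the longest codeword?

Merge the two lowest-weight nodes at each step:
s5(7) + s2(13) → 20
s1(17) + 20 → 37
s3(21) + s6(26) → 47
s4(28) + 37 → 65
47 + 65 → 112
The rarest symbols sit at the bottom; the longest codeword is 4 bits.

4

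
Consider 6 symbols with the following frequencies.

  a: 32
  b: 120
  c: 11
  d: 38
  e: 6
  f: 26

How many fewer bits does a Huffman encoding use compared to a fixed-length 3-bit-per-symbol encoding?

Fixed-length: 3 bits × 233 symbols = 699 bits.
Huffman merges:
e(6) + c(11) → 17
17 + f(26) → 43
a(32) + d(38) → 70
43 + 70 → 113
113 + b(120) → 233
Huffman total = 17 + 43 + 70 + 113 + 233 = 476 bits.
Saving = 699 − 476 = 223 bits.

223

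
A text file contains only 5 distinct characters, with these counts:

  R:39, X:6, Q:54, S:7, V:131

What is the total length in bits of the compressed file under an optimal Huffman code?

Greedily combine the two least-frequent nodes:
combine X(6), S(7) → 13
combine 13, R(39) → 52
combine 52, Q(54) → 106
combine 106, V(131) → 237
Each symbol's bit-cost is frequency × depth; summing gives 408 bits (equivalently 13 + 52 + 106 + 237).

408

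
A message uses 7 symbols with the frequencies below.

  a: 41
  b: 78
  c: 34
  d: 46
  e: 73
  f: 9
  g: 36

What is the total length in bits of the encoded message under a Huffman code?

Greedily combine the two least-frequent nodes:
f(9) + c(34) → 43
g(36) + a(41) → 77
43 + d(46) → 89
e(73) + 77 → 150
b(78) + 89 → 167
150 + 167 → 317
Total encoded bits = sum of merged weights = 43 + 77 + 89 + 150 + 167 + 317 = 843.

843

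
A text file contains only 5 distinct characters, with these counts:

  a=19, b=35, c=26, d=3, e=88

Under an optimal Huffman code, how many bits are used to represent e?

1

Repeatedly merge the two smallest:
combine d(3), a(19) → 22
combine 22, c(26) → 48
combine b(35), 48 → 83
combine 83, e(88) → 171
e sits one level below the root: a 1-bit codeword.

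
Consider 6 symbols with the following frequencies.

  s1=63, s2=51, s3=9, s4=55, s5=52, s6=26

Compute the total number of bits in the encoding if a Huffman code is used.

633

Merge the two smallest weights repeatedly:
combine s3(9), s6(26) → 35
combine 35, s2(51) → 86
combine s5(52), s4(55) → 107
combine s1(63), 86 → 149
combine 107, 149 → 256
Total encoded bits = sum of merged weights = 35 + 86 + 107 + 149 + 256 = 633.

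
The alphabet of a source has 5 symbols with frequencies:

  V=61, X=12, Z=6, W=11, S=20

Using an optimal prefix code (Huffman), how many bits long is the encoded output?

Greedily combine the two least-frequent nodes:
combine Z(6), W(11) → 17
combine X(12), 17 → 29
combine S(20), 29 → 49
combine 49, V(61) → 110
Each symbol's bit-cost is frequency × depth; summing gives 205 bits (equivalently 17 + 29 + 49 + 110).

205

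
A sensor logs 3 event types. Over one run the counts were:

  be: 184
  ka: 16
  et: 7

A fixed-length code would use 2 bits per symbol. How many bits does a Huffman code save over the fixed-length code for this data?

Fixed-length: 2 bits × 207 symbols = 414 bits.
Huffman merges:
combine et(7), ka(16) → 23
combine 23, be(184) → 207
Huffman total = 23 + 207 = 230 bits.
Saving = 414 − 230 = 184 bits.

184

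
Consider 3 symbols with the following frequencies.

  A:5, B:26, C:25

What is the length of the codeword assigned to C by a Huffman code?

Huffman merges, smallest pair first:
merge A(5) and C(25): 30
merge B(26) and 30: 56
The subtree containing C is merged 2 times, so code length = 2.

2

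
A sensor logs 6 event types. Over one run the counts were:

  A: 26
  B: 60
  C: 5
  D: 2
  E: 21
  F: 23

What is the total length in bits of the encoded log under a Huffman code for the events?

Build the Huffman tree bottom-up:
merge D(2) and C(5): 7
merge 7 and E(21): 28
merge F(23) and A(26): 49
merge 28 and 49: 77
merge B(60) and 77: 137
Total encoded bits = sum of merged weights = 7 + 28 + 49 + 77 + 137 = 298.

298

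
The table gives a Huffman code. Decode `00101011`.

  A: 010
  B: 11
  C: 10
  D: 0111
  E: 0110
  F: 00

FCCB

Read left to right; each codeword is recognised as soon as it completes (prefix code):
  00→F | 10→C | 10→C | 11→B
Decoded message: FCCB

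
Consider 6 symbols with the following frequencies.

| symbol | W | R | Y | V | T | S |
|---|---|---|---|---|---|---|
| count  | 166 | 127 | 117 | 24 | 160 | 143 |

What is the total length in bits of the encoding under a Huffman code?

Merge the two smallest weights repeatedly:
combine V(24), Y(117) → 141
combine R(127), 141 → 268
combine S(143), T(160) → 303
combine W(166), 268 → 434
combine 303, 434 → 737
Total encoded bits = sum of merged weights = 141 + 268 + 303 + 434 + 737 = 1883.

1883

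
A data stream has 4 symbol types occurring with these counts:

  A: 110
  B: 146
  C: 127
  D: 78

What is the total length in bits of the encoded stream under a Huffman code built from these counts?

922

Build the Huffman tree bottom-up:
merge D(78) and A(110): 188
merge C(127) and B(146): 273
merge 188 and 273: 461
Total encoded bits = sum of merged weights = 188 + 273 + 461 = 922.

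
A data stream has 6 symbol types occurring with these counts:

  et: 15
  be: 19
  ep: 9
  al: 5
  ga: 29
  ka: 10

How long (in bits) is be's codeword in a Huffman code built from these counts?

2

Huffman merges, smallest pair first:
merge al(5) and ep(9): 14
merge ka(10) and 14: 24
merge et(15) and be(19): 34
merge 24 and ga(29): 53
merge 34 and 53: 87
The subtree containing be is merged 2 times, so code length = 2.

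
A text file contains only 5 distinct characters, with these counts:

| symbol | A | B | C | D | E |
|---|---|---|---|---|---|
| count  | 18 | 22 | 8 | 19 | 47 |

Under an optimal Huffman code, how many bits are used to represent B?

Build the tree from the bottom:
merge C(8) and A(18): 26
merge D(19) and B(22): 41
merge 26 and 41: 67
merge E(47) and 67: 114
B's leaf is at depth 3, giving a 3-bit codeword.

3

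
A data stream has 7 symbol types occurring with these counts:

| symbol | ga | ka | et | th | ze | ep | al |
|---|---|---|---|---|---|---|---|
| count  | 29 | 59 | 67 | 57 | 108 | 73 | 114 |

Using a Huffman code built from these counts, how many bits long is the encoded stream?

Merge the two smallest weights repeatedly:
combine ga(29), th(57) → 86
combine ka(59), et(67) → 126
combine ep(73), 86 → 159
combine ze(108), al(114) → 222
combine 126, 159 → 285
combine 222, 285 → 507
Each symbol's bit-cost is frequency × depth; summing gives 1385 bits (equivalently 86 + 126 + 159 + 222 + 285 + 507).

1385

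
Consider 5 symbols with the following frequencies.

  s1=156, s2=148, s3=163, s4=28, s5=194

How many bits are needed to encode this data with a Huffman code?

Merge the two smallest weights repeatedly:
s4(28) + s2(148) → 176
s1(156) + s3(163) → 319
176 + s5(194) → 370
319 + 370 → 689
Total encoded bits = sum of merged weights = 176 + 319 + 370 + 689 = 1554.

1554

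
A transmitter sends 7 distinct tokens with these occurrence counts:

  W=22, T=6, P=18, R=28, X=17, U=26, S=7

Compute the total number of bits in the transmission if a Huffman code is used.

Greedily combine the two least-frequent nodes:
merge T(6) and S(7): 13
merge 13 and X(17): 30
merge P(18) and W(22): 40
merge U(26) and R(28): 54
merge 30 and 40: 70
merge 54 and 70: 124
The encoded length is the sum of every internal node's weight: 13 + 30 + 40 + 54 + 70 + 124 = 331 bits.

331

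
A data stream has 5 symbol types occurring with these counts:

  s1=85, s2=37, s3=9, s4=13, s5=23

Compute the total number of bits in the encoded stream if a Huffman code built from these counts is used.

Merge the two smallest weights repeatedly:
merge s3(9) and s4(13): 22
merge 22 and s5(23): 45
merge s2(37) and 45: 82
merge 82 and s1(85): 167
Each symbol's bit-cost is frequency × depth; summing gives 316 bits (equivalently 22 + 45 + 82 + 167).

316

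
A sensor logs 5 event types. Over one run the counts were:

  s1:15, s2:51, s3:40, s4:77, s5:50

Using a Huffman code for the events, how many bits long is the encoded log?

521

Build the Huffman tree bottom-up:
s1(15) + s3(40) → 55
s5(50) + s2(51) → 101
55 + s4(77) → 132
101 + 132 → 233
The encoded length is the sum of every internal node's weight: 55 + 101 + 132 + 233 = 521 bits.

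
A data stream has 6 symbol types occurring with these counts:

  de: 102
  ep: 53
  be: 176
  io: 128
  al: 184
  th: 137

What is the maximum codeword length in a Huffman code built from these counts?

Merge the two lowest-weight nodes at each step:
ep(53) + de(102) → 155
io(128) + th(137) → 265
155 + be(176) → 331
al(184) + 265 → 449
331 + 449 → 780
Maximum depth reached is 3.

3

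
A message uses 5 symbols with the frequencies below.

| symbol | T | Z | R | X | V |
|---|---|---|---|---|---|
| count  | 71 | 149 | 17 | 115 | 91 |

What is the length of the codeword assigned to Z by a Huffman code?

Repeatedly merge the two smallest:
R(17) + T(71) → 88
88 + V(91) → 179
X(115) + Z(149) → 264
179 + 264 → 443
Z sits 2 levels below the root, so its codeword is 2 bits.

2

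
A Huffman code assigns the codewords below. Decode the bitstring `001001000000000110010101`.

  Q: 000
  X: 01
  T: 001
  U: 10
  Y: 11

Read left to right; each codeword is recognised as soon as it completes (prefix code):
  001→T | 001→T | 000→Q | 000→Q | 000→Q | 11→Y | 001→T | 01→X | 01→X
Decoded message: TTQQQYTXX

TTQQQYTXX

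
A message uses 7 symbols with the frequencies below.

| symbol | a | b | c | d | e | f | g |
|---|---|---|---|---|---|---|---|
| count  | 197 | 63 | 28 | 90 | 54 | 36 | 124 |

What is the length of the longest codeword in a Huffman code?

4

Merge the two lowest-weight nodes at each step:
combine c(28), f(36) → 64
combine e(54), b(63) → 117
combine 64, d(90) → 154
combine 117, g(124) → 241
combine 154, a(197) → 351
combine 241, 351 → 592
Maximum depth reached is 4.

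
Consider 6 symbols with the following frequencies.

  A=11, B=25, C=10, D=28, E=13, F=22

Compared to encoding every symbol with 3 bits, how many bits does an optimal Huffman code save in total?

54

Fixed-length: 3 bits × 109 symbols = 327 bits.
Huffman merges:
C(10) + A(11) → 21
E(13) + 21 → 34
F(22) + B(25) → 47
D(28) + 34 → 62
47 + 62 → 109
Huffman total = 21 + 34 + 47 + 62 + 109 = 273 bits.
Saving = 327 − 273 = 54 bits.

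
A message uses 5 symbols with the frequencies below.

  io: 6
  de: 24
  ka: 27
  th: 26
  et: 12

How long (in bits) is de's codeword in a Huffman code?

Repeatedly merge the two smallest:
merge io(6) and et(12): 18
merge 18 and de(24): 42
merge th(26) and ka(27): 53
merge 42 and 53: 95
de sits 2 levels below the root, so its codeword is 2 bits.

2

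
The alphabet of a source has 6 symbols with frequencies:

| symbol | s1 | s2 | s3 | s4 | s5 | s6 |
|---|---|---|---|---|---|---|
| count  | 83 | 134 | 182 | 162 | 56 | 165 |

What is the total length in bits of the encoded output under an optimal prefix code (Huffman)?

1976

Build the Huffman tree bottom-up:
combine s5(56), s1(83) → 139
combine s2(134), 139 → 273
combine s4(162), s6(165) → 327
combine s3(182), 273 → 455
combine 327, 455 → 782
The encoded length is the sum of every internal node's weight: 139 + 273 + 327 + 455 + 782 = 1976 bits.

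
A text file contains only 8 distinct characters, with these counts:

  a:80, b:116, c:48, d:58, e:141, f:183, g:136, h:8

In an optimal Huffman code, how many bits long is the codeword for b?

Huffman merges, smallest pair first:
merge h(8) and c(48): 56
merge 56 and d(58): 114
merge a(80) and 114: 194
merge b(116) and g(136): 252
merge e(141) and f(183): 324
merge 194 and 252: 446
merge 324 and 446: 770
b sits 3 levels below the root, so its codeword is 3 bits.

3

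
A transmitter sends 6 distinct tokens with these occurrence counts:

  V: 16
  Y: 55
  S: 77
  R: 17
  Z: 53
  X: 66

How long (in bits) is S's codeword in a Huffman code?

2

Repeatedly merge the two smallest:
combine V(16), R(17) → 33
combine 33, Z(53) → 86
combine Y(55), X(66) → 121
combine S(77), 86 → 163
combine 121, 163 → 284
S sits 2 levels below the root, so its codeword is 2 bits.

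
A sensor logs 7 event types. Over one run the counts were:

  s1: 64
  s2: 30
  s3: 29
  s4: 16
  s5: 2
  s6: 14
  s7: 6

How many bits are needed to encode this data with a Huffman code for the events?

Build the Huffman tree bottom-up:
s5(2) + s7(6) → 8
8 + s6(14) → 22
s4(16) + 22 → 38
s3(29) + s2(30) → 59
38 + 59 → 97
s1(64) + 97 → 161
The encoded length is the sum of every internal node's weight: 8 + 22 + 38 + 59 + 97 + 161 = 385 bits.

385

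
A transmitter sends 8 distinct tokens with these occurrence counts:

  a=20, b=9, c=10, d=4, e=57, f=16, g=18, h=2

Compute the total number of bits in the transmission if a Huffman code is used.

Greedily combine the two least-frequent nodes:
h(2) + d(4) → 6
6 + b(9) → 15
c(10) + 15 → 25
f(16) + g(18) → 34
a(20) + 25 → 45
34 + 45 → 79
e(57) + 79 → 136
Each symbol's bit-cost is frequency × depth; summing gives 340 bits (equivalently 6 + 15 + 25 + 34 + 45 + 79 + 136).

340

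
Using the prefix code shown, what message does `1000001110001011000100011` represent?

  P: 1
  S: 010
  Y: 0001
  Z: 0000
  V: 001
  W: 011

PZWPYWYYP

Read left to right; each codeword is recognised as soon as it completes (prefix code):
  1→P | 0000→Z | 011→W | 1→P | 0001→Y | 011→W | 0001→Y | 0001→Y | 1→P
Decoded message: PZWPYWYYP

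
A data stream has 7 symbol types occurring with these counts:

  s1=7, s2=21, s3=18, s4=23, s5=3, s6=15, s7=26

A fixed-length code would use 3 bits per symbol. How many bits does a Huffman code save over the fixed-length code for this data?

Fixed-length: 3 bits × 113 symbols = 339 bits.
Huffman merges:
combine s5(3), s1(7) → 10
combine 10, s6(15) → 25
combine s3(18), s2(21) → 39
combine s4(23), 25 → 48
combine s7(26), 39 → 65
combine 48, 65 → 113
Huffman total = 10 + 25 + 39 + 48 + 65 + 113 = 300 bits.
Saving = 339 − 300 = 39 bits.

39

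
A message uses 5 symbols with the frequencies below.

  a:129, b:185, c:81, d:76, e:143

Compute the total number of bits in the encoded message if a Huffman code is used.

1385

Greedily combine the two least-frequent nodes:
merge d(76) and c(81): 157
merge a(129) and e(143): 272
merge 157 and b(185): 342
merge 272 and 342: 614
Each symbol's bit-cost is frequency × depth; summing gives 1385 bits (equivalently 157 + 272 + 342 + 614).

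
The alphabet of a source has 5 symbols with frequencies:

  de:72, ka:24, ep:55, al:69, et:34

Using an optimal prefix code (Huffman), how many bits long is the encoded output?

566

Build the Huffman tree bottom-up:
combine ka(24), et(34) → 58
combine ep(55), 58 → 113
combine al(69), de(72) → 141
combine 113, 141 → 254
Each symbol's bit-cost is frequency × depth; summing gives 566 bits (equivalently 58 + 113 + 141 + 254).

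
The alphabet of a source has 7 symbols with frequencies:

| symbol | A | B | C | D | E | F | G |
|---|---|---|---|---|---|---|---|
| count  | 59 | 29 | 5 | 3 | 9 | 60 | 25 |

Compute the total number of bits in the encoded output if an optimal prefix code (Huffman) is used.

Build the Huffman tree bottom-up:
combine D(3), C(5) → 8
combine 8, E(9) → 17
combine 17, G(25) → 42
combine B(29), 42 → 71
combine A(59), F(60) → 119
combine 71, 119 → 190
Each symbol's bit-cost is frequency × depth; summing gives 447 bits (equivalently 8 + 17 + 42 + 71 + 119 + 190).

447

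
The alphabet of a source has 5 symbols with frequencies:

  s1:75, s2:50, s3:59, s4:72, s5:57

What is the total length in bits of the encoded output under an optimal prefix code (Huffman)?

733

Greedily combine the two least-frequent nodes:
s2(50) + s5(57) → 107
s3(59) + s4(72) → 131
s1(75) + 107 → 182
131 + 182 → 313
The encoded length is the sum of every internal node's weight: 107 + 131 + 182 + 313 = 733 bits.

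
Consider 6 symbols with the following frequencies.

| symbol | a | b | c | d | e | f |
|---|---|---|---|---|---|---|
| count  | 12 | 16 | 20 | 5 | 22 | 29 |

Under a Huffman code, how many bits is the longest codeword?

Merge the two lowest-weight nodes at each step:
d(5) + a(12) → 17
b(16) + 17 → 33
c(20) + e(22) → 42
f(29) + 33 → 62
42 + 62 → 104
The first pair merged (d, a) ends up deepest, at depth 4.

4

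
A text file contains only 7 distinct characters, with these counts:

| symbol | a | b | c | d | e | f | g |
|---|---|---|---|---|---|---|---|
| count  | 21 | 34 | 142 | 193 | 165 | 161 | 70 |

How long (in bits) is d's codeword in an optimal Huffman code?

Build the tree from the bottom:
merge a(21) and b(34): 55
merge 55 and g(70): 125
merge 125 and c(142): 267
merge f(161) and e(165): 326
merge d(193) and 267: 460
merge 326 and 460: 786
The subtree containing d is merged 2 times, so code length = 2.

2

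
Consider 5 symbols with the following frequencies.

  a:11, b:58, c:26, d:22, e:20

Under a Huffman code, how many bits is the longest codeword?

Merge the two lowest-weight nodes at each step:
merge a(11) and e(20): 31
merge d(22) and c(26): 48
merge 31 and 48: 79
merge b(58) and 79: 137
Maximum depth reached is 3.

3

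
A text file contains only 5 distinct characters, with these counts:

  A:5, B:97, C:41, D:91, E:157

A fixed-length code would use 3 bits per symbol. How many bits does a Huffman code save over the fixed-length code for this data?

365

Fixed-length: 3 bits × 391 symbols = 1173 bits.
Huffman merges:
combine A(5), C(41) → 46
combine 46, D(91) → 137
combine B(97), 137 → 234
combine E(157), 234 → 391
Huffman total = 46 + 137 + 234 + 391 = 808 bits.
Saving = 1173 − 808 = 365 bits.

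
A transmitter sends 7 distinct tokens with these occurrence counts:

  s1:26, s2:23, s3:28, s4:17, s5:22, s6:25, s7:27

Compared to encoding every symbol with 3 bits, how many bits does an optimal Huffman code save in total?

Fixed-length: 3 bits × 168 symbols = 504 bits.
Huffman merges:
merge s4(17) and s5(22): 39
merge s2(23) and s6(25): 48
merge s1(26) and s7(27): 53
merge s3(28) and 39: 67
merge 48 and 53: 101
merge 67 and 101: 168
Huffman total = 39 + 48 + 53 + 67 + 101 + 168 = 476 bits.
Saving = 504 − 476 = 28 bits.

28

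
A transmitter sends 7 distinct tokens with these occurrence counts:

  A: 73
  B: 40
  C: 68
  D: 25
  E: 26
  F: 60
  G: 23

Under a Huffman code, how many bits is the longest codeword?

Merge the two lowest-weight nodes at each step:
merge G(23) and D(25): 48
merge E(26) and B(40): 66
merge 48 and F(60): 108
merge 66 and C(68): 134
merge A(73) and 108: 181
merge 134 and 181: 315
The rarest symbols sit at the bottom; the longest codeword is 4 bits.

4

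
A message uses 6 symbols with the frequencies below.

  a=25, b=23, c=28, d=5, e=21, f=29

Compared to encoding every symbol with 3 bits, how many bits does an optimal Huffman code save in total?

Fixed-length: 3 bits × 131 symbols = 393 bits.
Huffman merges:
d(5) + e(21) → 26
b(23) + a(25) → 48
26 + c(28) → 54
f(29) + 48 → 77
54 + 77 → 131
Huffman total = 26 + 48 + 54 + 77 + 131 = 336 bits.
Saving = 393 − 336 = 57 bits.

57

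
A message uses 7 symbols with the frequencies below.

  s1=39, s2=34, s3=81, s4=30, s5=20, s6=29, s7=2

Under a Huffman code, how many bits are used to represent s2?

3

Huffman merges, smallest pair first:
merge s7(2) and s5(20): 22
merge 22 and s6(29): 51
merge s4(30) and s2(34): 64
merge s1(39) and 51: 90
merge 64 and s3(81): 145
merge 90 and 145: 235
s2 sits 3 levels below the root, so its codeword is 3 bits.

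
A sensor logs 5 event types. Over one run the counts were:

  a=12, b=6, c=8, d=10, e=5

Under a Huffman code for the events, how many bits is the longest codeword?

Merge the two lowest-weight nodes at each step:
e(5) + b(6) → 11
c(8) + d(10) → 18
11 + a(12) → 23
18 + 23 → 41
The rarest symbols sit at the bottom; the longest codeword is 3 bits.

3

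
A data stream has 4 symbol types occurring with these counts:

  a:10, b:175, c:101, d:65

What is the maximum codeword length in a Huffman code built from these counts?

Merge the two lowest-weight nodes at each step:
a(10) + d(65) → 75
75 + c(101) → 176
b(175) + 176 → 351
The rarest symbols sit at the bottom; the longest codeword is 3 bits.

3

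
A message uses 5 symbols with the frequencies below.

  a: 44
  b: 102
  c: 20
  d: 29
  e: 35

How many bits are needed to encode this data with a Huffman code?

486

Merge the two smallest weights repeatedly:
combine c(20), d(29) → 49
combine e(35), a(44) → 79
combine 49, 79 → 128
combine b(102), 128 → 230
The encoded length is the sum of every internal node's weight: 49 + 79 + 128 + 230 = 486 bits.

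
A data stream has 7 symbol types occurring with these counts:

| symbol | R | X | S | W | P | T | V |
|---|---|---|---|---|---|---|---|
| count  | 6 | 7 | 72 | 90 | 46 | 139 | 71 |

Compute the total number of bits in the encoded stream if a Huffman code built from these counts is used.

1064

Greedily combine the two least-frequent nodes:
merge R(6) and X(7): 13
merge 13 and P(46): 59
merge 59 and V(71): 130
merge S(72) and W(90): 162
merge 130 and T(139): 269
merge 162 and 269: 431
Each symbol's bit-cost is frequency × depth; summing gives 1064 bits (equivalently 13 + 59 + 130 + 162 + 269 + 431).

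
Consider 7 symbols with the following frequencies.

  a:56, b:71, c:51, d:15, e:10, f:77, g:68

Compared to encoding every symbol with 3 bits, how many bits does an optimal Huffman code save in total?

123

Fixed-length: 3 bits × 348 symbols = 1044 bits.
Huffman merges:
e(10) + d(15) → 25
25 + c(51) → 76
a(56) + g(68) → 124
b(71) + 76 → 147
f(77) + 124 → 201
147 + 201 → 348
Huffman total = 25 + 76 + 124 + 147 + 201 + 348 = 921 bits.
Saving = 1044 − 921 = 123 bits.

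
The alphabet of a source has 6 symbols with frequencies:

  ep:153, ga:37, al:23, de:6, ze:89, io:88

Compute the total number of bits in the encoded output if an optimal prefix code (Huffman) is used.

Merge the two smallest weights repeatedly:
merge de(6) and al(23): 29
merge 29 and ga(37): 66
merge 66 and io(88): 154
merge ze(89) and ep(153): 242
merge 154 and 242: 396
Total encoded bits = sum of merged weights = 29 + 66 + 154 + 242 + 396 = 887.

887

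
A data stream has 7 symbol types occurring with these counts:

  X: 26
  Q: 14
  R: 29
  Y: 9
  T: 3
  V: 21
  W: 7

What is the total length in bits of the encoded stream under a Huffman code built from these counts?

Merge the two smallest weights repeatedly:
T(3) + W(7) → 10
Y(9) + 10 → 19
Q(14) + 19 → 33
V(21) + X(26) → 47
R(29) + 33 → 62
47 + 62 → 109
The encoded length is the sum of every internal node's weight: 10 + 19 + 33 + 47 + 62 + 109 = 280 bits.

280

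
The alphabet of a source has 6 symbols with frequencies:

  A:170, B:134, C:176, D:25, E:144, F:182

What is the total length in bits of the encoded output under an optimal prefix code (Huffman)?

Greedily combine the two least-frequent nodes:
merge D(25) and B(134): 159
merge E(144) and 159: 303
merge A(170) and C(176): 346
merge F(182) and 303: 485
merge 346 and 485: 831
Total encoded bits = sum of merged weights = 159 + 303 + 346 + 485 + 831 = 2124.

2124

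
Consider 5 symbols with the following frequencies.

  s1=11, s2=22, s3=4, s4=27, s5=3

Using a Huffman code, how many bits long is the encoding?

132

Build the Huffman tree bottom-up:
merge s5(3) and s3(4): 7
merge 7 and s1(11): 18
merge 18 and s2(22): 40
merge s4(27) and 40: 67
Total encoded bits = sum of merged weights = 7 + 18 + 40 + 67 = 132.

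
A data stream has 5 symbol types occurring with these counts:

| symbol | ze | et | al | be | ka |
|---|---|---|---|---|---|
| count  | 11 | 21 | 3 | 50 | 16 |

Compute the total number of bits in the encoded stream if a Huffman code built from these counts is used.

196

Merge the two smallest weights repeatedly:
al(3) + ze(11) → 14
14 + ka(16) → 30
et(21) + 30 → 51
be(50) + 51 → 101
Total encoded bits = sum of merged weights = 14 + 30 + 51 + 101 = 196.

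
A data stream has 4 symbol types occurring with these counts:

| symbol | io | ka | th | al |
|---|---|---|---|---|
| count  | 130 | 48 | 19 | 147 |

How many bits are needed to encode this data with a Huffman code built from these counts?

Greedily combine the two least-frequent nodes:
combine th(19), ka(48) → 67
combine 67, io(130) → 197
combine al(147), 197 → 344
The encoded length is the sum of every internal node's weight: 67 + 197 + 344 = 608 bits.

608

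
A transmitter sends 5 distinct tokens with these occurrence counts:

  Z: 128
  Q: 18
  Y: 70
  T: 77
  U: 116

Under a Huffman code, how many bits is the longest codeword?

Merge the two lowest-weight nodes at each step:
combine Q(18), Y(70) → 88
combine T(77), 88 → 165
combine U(116), Z(128) → 244
combine 165, 244 → 409
Maximum depth reached is 3.

3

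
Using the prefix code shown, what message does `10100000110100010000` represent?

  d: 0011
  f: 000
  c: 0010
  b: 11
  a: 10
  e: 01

aafeaacf

Read left to right; each codeword is recognised as soon as it completes (prefix code):
  10→a | 10→a | 000→f | 01→e | 10→a | 10→a | 0010→c | 000→f
Decoded message: aafeaacf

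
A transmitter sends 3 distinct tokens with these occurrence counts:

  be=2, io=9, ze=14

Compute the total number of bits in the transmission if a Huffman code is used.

Build the Huffman tree bottom-up:
combine be(2), io(9) → 11
combine 11, ze(14) → 25
The encoded length is the sum of every internal node's weight: 11 + 25 = 36 bits.

36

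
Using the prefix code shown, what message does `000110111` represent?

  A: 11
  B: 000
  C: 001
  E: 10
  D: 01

Read left to right; each codeword is recognised as soon as it completes (prefix code):
  000→B | 11→A | 01→D | 11→A
Decoded message: BADA

BADA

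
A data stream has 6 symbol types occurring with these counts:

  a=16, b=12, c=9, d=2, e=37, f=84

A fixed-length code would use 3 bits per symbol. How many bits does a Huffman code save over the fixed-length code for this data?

171

Fixed-length: 3 bits × 160 symbols = 480 bits.
Huffman merges:
merge d(2) and c(9): 11
merge 11 and b(12): 23
merge a(16) and 23: 39
merge e(37) and 39: 76
merge 76 and f(84): 160
Huffman total = 11 + 23 + 39 + 76 + 160 = 309 bits.
Saving = 480 − 309 = 171 bits.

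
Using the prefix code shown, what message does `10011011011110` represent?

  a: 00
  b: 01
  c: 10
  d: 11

cbcdbdc

Read left to right; each codeword is recognised as soon as it completes (prefix code):
  10→c | 01→b | 10→c | 11→d | 01→b | 11→d | 10→c
Decoded message: cbcdbdc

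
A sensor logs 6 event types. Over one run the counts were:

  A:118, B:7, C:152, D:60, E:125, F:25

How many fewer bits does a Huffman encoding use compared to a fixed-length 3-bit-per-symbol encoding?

Fixed-length: 3 bits × 487 symbols = 1461 bits.
Huffman merges:
combine B(7), F(25) → 32
combine 32, D(60) → 92
combine 92, A(118) → 210
combine E(125), C(152) → 277
combine 210, 277 → 487
Huffman total = 32 + 92 + 210 + 277 + 487 = 1098 bits.
Saving = 1461 − 1098 = 363 bits.

363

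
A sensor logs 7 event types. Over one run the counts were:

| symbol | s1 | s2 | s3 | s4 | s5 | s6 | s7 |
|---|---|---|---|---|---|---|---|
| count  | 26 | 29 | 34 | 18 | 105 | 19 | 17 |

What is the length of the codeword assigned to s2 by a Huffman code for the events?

Repeatedly merge the two smallest:
s7(17) + s4(18) → 35
s6(19) + s1(26) → 45
s2(29) + s3(34) → 63
35 + 45 → 80
63 + 80 → 143
s5(105) + 143 → 248
The subtree containing s2 is merged 3 times, so code length = 3.

3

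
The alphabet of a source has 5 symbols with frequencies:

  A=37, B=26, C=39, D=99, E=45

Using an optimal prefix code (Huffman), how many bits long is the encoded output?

540

Greedily combine the two least-frequent nodes:
combine B(26), A(37) → 63
combine C(39), E(45) → 84
combine 63, 84 → 147
combine D(99), 147 → 246
Total encoded bits = sum of merged weights = 63 + 84 + 147 + 246 = 540.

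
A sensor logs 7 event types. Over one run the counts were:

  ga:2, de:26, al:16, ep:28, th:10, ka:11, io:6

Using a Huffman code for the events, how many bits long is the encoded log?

Merge the two smallest weights repeatedly:
ga(2) + io(6) → 8
8 + th(10) → 18
ka(11) + al(16) → 27
18 + de(26) → 44
27 + ep(28) → 55
44 + 55 → 99
Total encoded bits = sum of merged weights = 8 + 18 + 27 + 44 + 55 + 99 = 251.

251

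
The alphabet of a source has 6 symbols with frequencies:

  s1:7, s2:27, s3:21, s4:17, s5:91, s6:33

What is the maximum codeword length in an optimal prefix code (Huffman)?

Merge the two lowest-weight nodes at each step:
s1(7) + s4(17) → 24
s3(21) + 24 → 45
s2(27) + s6(33) → 60
45 + 60 → 105
s5(91) + 105 → 196
Maximum depth reached is 4.

4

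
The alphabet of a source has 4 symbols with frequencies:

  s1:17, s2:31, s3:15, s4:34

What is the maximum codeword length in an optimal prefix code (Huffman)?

3

Merge the two lowest-weight nodes at each step:
merge s3(15) and s1(17): 32
merge s2(31) and 32: 63
merge s4(34) and 63: 97
The first pair merged (s3, s1) ends up deepest, at depth 3.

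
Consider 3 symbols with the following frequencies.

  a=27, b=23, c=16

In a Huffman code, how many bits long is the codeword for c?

2

Repeatedly merge the two smallest:
c(16) + b(23) → 39
a(27) + 39 → 66
c's leaf is at depth 2, giving a 2-bit codeword.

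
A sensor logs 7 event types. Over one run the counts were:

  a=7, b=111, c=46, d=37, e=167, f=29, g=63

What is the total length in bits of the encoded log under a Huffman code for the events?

Merge the two smallest weights repeatedly:
combine a(7), f(29) → 36
combine 36, d(37) → 73
combine c(46), g(63) → 109
combine 73, 109 → 182
combine b(111), e(167) → 278
combine 182, 278 → 460
Total encoded bits = sum of merged weights = 36 + 73 + 109 + 182 + 278 + 460 = 1138.

1138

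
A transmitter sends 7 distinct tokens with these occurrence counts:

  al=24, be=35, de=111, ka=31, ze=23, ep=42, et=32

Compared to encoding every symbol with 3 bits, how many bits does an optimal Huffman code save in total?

Fixed-length: 3 bits × 298 symbols = 894 bits.
Huffman merges:
merge ze(23) and al(24): 47
merge ka(31) and et(32): 63
merge be(35) and ep(42): 77
merge 47 and 63: 110
merge 77 and 110: 187
merge de(111) and 187: 298
Huffman total = 47 + 63 + 77 + 110 + 187 + 298 = 782 bits.
Saving = 894 − 782 = 112 bits.

112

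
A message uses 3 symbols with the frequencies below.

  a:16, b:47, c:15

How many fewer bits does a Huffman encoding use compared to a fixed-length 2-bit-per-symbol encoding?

47

Fixed-length: 2 bits × 78 symbols = 156 bits.
Huffman merges:
c(15) + a(16) → 31
31 + b(47) → 78
Huffman total = 31 + 78 = 109 bits.
Saving = 156 − 109 = 47 bits.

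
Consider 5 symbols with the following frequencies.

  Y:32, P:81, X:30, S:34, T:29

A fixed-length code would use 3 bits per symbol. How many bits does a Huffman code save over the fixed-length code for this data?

Fixed-length: 3 bits × 206 symbols = 618 bits.
Huffman merges:
merge T(29) and X(30): 59
merge Y(32) and S(34): 66
merge 59 and 66: 125
merge P(81) and 125: 206
Huffman total = 59 + 66 + 125 + 206 = 456 bits.
Saving = 618 − 456 = 162 bits.

162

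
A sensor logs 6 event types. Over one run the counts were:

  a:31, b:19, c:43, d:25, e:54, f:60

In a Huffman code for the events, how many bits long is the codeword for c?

Build the tree from the bottom:
combine b(19), d(25) → 44
combine a(31), c(43) → 74
combine 44, e(54) → 98
combine f(60), 74 → 134
combine 98, 134 → 232
The subtree containing c is merged 3 times, so code length = 3.

3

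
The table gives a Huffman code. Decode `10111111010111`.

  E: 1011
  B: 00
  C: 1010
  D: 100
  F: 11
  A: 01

EFFAAF

Read left to right; each codeword is recognised as soon as it completes (prefix code):
  1011→E | 11→F | 11→F | 01→A | 01→A | 11→F
Decoded message: EFFAAF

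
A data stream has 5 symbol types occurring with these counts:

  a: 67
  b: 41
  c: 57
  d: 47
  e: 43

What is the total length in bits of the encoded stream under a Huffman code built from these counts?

Greedily combine the two least-frequent nodes:
merge b(41) and e(43): 84
merge d(47) and c(57): 104
merge a(67) and 84: 151
merge 104 and 151: 255
Total encoded bits = sum of merged weights = 84 + 104 + 151 + 255 = 594.

594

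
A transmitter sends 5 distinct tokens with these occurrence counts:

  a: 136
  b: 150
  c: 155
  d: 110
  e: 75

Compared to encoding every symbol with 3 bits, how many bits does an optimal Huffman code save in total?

Fixed-length: 3 bits × 626 symbols = 1878 bits.
Huffman merges:
combine e(75), d(110) → 185
combine a(136), b(150) → 286
combine c(155), 185 → 340
combine 286, 340 → 626
Huffman total = 185 + 286 + 340 + 626 = 1437 bits.
Saving = 1878 − 1437 = 441 bits.

441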